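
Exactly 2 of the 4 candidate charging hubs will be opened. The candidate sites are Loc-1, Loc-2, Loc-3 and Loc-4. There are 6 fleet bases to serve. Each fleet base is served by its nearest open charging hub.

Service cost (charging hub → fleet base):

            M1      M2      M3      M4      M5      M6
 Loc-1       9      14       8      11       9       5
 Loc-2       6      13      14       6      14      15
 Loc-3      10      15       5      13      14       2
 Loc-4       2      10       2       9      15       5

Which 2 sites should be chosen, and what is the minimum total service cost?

With exactly 2 open, each fleet base uses its cheapest among the chosen.
{Loc-1, Loc-4}: M1→Loc-4 2, M2→Loc-4 10, M3→Loc-4 2, M4→Loc-4 9, M5→Loc-1 9, M6→Loc-1 5. Service cost 37.
{Loc-2, Loc-4}: service cost 39
{Loc-3, Loc-4}: service cost 39
Among all 6 size-2 choices, {Loc-1, Loc-4} is lowest.

Choose Loc-1 and Loc-4; total service cost 37.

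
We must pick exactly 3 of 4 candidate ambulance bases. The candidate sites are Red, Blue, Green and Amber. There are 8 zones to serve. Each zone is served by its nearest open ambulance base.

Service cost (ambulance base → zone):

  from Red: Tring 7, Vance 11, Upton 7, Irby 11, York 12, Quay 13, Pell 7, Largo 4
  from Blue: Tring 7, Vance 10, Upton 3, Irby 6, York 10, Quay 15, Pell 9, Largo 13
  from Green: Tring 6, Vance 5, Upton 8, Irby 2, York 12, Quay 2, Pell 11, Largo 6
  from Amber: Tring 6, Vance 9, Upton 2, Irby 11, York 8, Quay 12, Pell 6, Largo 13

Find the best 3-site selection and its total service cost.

Choose Red, Green and Amber; total service cost 35.

With exactly 3 open, each zone uses its cheapest among the chosen.
{Red, Green, Amber}: Tring→Green 6, Vance→Green 5, Upton→Amber 2, Irby→Green 2, York→Amber 8, Quay→Green 2, Pell→Amber 6, Largo→Red 4. Service cost 35.
{Blue, Green, Amber}: service cost 37
{Red, Blue, Green}: service cost 39
Among all 4 size-3 choices, {Red, Green, Amber} is lowest.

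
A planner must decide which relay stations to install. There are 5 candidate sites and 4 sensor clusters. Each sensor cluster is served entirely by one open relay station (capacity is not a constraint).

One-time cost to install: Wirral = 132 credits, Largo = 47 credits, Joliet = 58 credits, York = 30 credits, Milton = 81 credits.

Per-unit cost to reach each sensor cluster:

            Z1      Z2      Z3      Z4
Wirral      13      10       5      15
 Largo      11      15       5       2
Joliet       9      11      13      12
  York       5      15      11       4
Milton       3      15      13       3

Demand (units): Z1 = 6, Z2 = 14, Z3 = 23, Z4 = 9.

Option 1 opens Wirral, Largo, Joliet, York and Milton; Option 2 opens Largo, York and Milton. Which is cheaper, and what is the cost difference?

Option 1: {Wirral, Largo, Joliet, York, Milton}: Z1→Milton 3·6=18, Z2→Wirral 10·14=140, Z3→Wirral 5·23=115, Z4→Largo 2·9=18. Service 291; fixed 348; total 639.
Option 2: {Largo, York, Milton}: Z1→Milton 3·6=18, Z2→Largo 15·14=210, Z3→Largo 5·23=115, Z4→Largo 2·9=18. Service 361; fixed 158; total 519.
Difference: |639 − 519| = 120.

Option 2 is cheaper by 120.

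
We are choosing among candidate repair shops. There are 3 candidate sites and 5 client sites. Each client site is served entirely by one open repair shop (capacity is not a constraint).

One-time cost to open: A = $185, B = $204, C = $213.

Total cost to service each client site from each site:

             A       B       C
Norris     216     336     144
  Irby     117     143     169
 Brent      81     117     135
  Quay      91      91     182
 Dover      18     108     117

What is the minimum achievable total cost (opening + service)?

For any fixed open set, each client site goes to its cheapest open site; total = fixed + service.
{A}: Norris→A 216, Irby→A 117, Brent→A 81, Quay→A 91, Dover→A 18. Service 523; fixed 185; total 708.
{A, C}: service 451 + fixed 398 = 849
{A, B}: service 523 + fixed 389 = 912
{A, B, C}: service 451 + fixed 602 = 1053
No other subset beats 708.

Minimum total cost: 708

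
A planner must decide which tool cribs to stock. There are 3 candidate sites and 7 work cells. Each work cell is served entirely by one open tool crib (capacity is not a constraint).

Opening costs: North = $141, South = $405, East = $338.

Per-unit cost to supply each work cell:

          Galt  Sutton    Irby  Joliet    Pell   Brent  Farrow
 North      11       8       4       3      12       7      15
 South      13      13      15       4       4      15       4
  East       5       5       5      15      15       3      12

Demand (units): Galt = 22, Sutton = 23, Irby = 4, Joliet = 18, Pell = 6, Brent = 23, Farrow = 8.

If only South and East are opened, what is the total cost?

Total cost: 1185

Each work cell is assigned to its cheapest site among the open ones.
{South, East}: Galt→East 5·22=110, Sutton→East 5·23=115, Irby→East 5·4=20, Joliet→South 4·18=72, Pell→South 4·6=24, Brent→East 3·23=69, Farrow→South 4·8=32. Service 442; fixed 743; total 1185.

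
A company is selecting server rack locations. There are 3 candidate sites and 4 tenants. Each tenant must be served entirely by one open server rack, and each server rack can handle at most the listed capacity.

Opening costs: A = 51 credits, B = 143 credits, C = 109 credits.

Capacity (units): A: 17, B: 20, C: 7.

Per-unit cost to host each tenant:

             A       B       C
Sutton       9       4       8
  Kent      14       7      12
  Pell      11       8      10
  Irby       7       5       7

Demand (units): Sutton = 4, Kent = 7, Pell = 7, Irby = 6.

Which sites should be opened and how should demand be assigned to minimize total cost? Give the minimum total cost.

Minimum total cost: 357

Open {A, B}: Sutton→B 4·4=16, Kent→B 7·7=49, Pell→B 8·7=56, Irby→A 7·6=42.
Loads: A carries 6/17, B carries 18/20. Service 163; fixed 194; total 357.
Next best feasible plan costs 365.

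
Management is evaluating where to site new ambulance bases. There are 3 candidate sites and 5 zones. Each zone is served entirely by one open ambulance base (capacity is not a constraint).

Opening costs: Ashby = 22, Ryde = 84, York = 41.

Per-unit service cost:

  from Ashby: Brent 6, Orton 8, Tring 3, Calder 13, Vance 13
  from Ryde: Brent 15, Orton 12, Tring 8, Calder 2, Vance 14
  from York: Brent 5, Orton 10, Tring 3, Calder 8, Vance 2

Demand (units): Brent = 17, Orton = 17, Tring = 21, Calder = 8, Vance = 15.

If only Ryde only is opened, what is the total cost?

Total cost: 937

Each zone is assigned to its cheapest site among the open ones.
{Ryde}: Brent→Ryde 15·17=255, Orton→Ryde 12·17=204, Tring→Ryde 8·21=168, Calder→Ryde 2·8=16, Vance→Ryde 14·15=210. Service 853; fixed 84; total 937.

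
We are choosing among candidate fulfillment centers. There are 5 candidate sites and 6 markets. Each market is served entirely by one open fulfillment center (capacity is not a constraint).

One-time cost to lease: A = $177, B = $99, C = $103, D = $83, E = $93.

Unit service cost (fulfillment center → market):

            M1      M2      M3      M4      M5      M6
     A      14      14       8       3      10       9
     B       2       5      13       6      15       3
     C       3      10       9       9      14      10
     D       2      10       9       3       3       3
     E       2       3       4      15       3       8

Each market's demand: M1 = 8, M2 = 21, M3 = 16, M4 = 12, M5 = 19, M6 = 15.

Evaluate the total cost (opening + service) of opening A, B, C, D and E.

Each market is assigned to its cheapest site among the open ones.
{A, B, C, D, E}: M1→B 2·8=16, M2→E 3·21=63, M3→E 4·16=64, M4→A 3·12=36, M5→D 3·19=57, M6→B 3·15=45. Service 281; fixed 555; total 836.

Total cost: 836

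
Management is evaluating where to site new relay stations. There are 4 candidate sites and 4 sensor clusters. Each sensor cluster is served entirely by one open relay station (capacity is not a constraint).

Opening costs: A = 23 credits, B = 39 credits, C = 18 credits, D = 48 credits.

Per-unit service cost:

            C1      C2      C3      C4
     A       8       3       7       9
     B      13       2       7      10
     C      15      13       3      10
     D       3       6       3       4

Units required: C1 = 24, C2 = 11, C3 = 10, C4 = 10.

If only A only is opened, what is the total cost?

Total cost: 408

Each sensor cluster is assigned to its cheapest site among the open ones.
{A}: C1→A 8·24=192, C2→A 3·11=33, C3→A 7·10=70, C4→A 9·10=90. Service 385; fixed 23; total 408.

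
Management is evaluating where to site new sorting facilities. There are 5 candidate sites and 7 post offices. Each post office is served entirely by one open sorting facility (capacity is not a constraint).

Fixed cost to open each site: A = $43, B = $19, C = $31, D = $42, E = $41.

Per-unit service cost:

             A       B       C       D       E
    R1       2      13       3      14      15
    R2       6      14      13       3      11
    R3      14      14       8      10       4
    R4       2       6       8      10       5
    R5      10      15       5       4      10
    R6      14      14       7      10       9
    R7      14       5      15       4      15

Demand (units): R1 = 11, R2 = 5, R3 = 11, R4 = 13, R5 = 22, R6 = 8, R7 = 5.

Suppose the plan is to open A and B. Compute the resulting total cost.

Total cost: 651

Each post office is assigned to its cheapest site among the open ones.
{A, B}: R1→A 2·11=22, R2→A 6·5=30, R3→A 14·11=154, R4→A 2·13=26, R5→A 10·22=220, R6→A 14·8=112, R7→B 5·5=25. Service 589; fixed 62; total 651.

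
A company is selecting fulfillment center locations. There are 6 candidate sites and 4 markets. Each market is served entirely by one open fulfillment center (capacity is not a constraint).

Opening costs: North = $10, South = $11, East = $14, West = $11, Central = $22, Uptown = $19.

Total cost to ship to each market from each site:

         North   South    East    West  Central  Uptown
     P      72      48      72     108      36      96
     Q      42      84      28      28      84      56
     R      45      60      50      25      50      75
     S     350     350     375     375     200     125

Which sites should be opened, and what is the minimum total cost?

Open West, Central and Uptown; minimum total cost 266.

For any fixed open set, each market goes to its cheapest open site; total = fixed + service.
{West, Central, Uptown}: P→Central 36, Q→West 28, R→West 25, S→Uptown 125. Service 214; fixed 52; total 266.
{South, West, Uptown}: P→South 48, Q→West 28, R→West 25, S→Uptown 125. Service 226; fixed 41; total 267.
{North, West, Central, Uptown}: service 214 + fixed 62 = 276
{North, South, East, West, Central, Uptown}: P→Central 36, Q→East 28, R→West 25, S→Uptown 125. Service 214; fixed 87; total 301.
No other subset beats 266.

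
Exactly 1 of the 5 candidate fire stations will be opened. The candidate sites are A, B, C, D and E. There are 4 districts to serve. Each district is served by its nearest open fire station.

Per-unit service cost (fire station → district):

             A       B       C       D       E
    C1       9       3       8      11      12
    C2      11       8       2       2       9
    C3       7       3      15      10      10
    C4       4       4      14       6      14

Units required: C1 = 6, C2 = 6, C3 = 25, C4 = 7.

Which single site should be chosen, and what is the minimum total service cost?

With exactly 1 open, each district uses its cheapest among the chosen.
{B}: C1→B 3·6=18, C2→B 8·6=48, C3→B 3·25=75, C4→B 4·7=28. Service cost 169.
{A}: service cost 323
{D}: service cost 370
Among all 5 size-1 choices, {B} is lowest.

Choose B only; total service cost 169.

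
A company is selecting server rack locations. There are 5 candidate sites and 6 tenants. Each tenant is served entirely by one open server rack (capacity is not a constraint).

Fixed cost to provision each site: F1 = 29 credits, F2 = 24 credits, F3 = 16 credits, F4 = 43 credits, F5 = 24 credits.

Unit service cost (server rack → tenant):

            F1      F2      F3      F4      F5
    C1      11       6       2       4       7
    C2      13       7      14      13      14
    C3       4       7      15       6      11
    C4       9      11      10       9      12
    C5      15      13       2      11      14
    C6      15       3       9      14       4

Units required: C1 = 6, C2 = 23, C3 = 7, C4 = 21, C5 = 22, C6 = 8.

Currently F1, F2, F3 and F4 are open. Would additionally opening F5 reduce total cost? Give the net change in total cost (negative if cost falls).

Current service cost with {F1, F2, F3, F4}: 458.
Adding F5: each tenant re-picks its cheapest; new service cost 458, saving 0.
Extra fixed cost: 24. Net change = 24 − 0 = 24.
(Totals: 570 → 594.)

No — net change +24 (cost rises by 24).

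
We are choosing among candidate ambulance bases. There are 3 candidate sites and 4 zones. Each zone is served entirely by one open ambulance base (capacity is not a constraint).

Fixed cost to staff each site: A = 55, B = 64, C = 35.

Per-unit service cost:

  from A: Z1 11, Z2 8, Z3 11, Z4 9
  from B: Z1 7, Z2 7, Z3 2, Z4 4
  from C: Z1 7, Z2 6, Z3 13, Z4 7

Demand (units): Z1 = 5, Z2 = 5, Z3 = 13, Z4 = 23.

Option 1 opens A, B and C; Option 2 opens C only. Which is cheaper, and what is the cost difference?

Option 1: {A, B, C}: Z1→B 7·5=35, Z2→C 6·5=30, Z3→B 2·13=26, Z4→B 4·23=92. Service 183; fixed 154; total 337.
Option 2: {C}: Z1→C 7·5=35, Z2→C 6·5=30, Z3→C 13·13=169, Z4→C 7·23=161. Service 395; fixed 35; total 430.
Difference: |337 − 430| = 93.

Option 1 is cheaper by 93.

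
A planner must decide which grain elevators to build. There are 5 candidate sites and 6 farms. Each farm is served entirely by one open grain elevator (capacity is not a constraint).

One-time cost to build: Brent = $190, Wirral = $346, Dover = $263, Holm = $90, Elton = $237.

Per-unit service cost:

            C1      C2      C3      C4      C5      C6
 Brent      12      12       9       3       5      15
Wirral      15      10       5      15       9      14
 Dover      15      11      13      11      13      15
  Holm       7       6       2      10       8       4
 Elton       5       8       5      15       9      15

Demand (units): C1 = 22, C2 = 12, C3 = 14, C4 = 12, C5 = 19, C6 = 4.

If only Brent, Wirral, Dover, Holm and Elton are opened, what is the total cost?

Each farm is assigned to its cheapest site among the open ones.
{Brent, Wirral, Dover, Holm, Elton}: C1→Elton 5·22=110, C2→Holm 6·12=72, C3→Holm 2·14=28, C4→Brent 3·12=36, C5→Brent 5·19=95, C6→Holm 4·4=16. Service 357; fixed 1126; total 1483.

Total cost: 1483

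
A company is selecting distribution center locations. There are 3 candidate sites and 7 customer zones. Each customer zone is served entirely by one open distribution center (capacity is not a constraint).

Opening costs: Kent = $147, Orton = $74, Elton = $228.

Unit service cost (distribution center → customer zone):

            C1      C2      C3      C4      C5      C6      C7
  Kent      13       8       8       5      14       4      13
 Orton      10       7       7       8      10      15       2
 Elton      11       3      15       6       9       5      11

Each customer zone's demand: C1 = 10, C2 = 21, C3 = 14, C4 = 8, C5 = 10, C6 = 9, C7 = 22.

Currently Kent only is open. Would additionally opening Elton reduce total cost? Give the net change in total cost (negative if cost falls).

Current service cost with {Kent}: 912.
Adding Elton: each customer zone re-picks its cheapest; new service cost 693, saving 219.
Extra fixed cost: 228. Net change = 228 − 219 = 9.
(Totals: 1059 → 1068.)

No — net change +9 (cost rises by 9).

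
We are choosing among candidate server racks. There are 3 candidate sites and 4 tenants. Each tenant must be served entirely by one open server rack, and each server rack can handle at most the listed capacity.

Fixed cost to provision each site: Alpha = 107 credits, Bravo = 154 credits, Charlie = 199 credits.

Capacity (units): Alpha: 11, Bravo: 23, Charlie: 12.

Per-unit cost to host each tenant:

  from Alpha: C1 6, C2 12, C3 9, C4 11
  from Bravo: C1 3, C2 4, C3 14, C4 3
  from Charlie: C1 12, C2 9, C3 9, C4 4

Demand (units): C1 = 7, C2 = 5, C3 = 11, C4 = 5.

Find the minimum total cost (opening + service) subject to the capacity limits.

Minimum total cost: 416

Open {Alpha, Bravo}: C1→Bravo 3·7=21, C2→Bravo 4·5=20, C3→Alpha 9·11=99, C4→Bravo 3·5=15.
Loads: Alpha carries 11/11, Bravo carries 17/23. Service 155; fixed 261; total 416.
Next best feasible plan costs 492.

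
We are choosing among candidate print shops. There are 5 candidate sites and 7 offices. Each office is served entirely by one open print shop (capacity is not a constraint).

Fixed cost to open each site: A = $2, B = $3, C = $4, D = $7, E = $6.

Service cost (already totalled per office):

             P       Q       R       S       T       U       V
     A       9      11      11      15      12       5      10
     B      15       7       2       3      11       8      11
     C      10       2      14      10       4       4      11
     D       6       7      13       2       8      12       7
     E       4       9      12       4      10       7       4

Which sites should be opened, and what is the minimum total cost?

For any fixed open set, each office goes to its cheapest open site; total = fixed + service.
{B, C, E}: P→E 4, Q→C 2, R→B 2, S→B 3, T→C 4, U→C 4, V→E 4. Service 23; fixed 13; total 36.
{A, B, C, E}: service 23 + fixed 15 = 38
{B, C, D}: service 27 + fixed 14 = 41
{A, B, C, D, E}: service 22 + fixed 22 = 44
No other subset beats 36.

Open B, C and E; minimum total cost 36.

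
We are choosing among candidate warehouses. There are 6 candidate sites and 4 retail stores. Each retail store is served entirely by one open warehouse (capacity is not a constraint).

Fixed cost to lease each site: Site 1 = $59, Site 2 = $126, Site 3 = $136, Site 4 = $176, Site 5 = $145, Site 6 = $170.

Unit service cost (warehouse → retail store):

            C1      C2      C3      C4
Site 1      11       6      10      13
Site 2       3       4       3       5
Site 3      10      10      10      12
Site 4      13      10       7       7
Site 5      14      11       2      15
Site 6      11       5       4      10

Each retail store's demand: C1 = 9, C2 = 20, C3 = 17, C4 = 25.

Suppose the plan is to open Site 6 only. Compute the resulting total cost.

Total cost: 687

Each retail store is assigned to its cheapest site among the open ones.
{Site 6}: C1→Site 6 11·9=99, C2→Site 6 5·20=100, C3→Site 6 4·17=68, C4→Site 6 10·25=250. Service 517; fixed 170; total 687.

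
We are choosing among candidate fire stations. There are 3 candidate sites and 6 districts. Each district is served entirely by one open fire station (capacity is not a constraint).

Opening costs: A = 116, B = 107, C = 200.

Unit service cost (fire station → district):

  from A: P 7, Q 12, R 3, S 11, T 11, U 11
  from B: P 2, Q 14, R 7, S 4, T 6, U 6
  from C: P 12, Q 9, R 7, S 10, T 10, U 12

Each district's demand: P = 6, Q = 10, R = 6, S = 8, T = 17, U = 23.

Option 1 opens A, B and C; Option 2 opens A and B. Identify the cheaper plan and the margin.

Option 1: {A, B, C}: P→B 2·6=12, Q→C 9·10=90, R→A 3·6=18, S→B 4·8=32, T→B 6·17=102, U→B 6·23=138. Service 392; fixed 423; total 815.
Option 2: {A, B}: P→B 2·6=12, Q→A 12·10=120, R→A 3·6=18, S→B 4·8=32, T→B 6·17=102, U→B 6·23=138. Service 422; fixed 223; total 645.
Difference: |815 − 645| = 170.

Option 2 is cheaper by 170.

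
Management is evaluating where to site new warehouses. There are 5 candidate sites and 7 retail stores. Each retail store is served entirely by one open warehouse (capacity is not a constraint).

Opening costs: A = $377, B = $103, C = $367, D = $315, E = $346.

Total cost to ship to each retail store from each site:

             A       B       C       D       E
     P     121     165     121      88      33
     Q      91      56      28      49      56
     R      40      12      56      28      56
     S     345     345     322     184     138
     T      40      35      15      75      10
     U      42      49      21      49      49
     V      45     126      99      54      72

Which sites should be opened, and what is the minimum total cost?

Open E only; minimum total cost 760.

For any fixed open set, each retail store goes to its cheapest open site; total = fixed + service.
{E}: P→E 33, Q→E 56, R→E 56, S→E 138, T→E 10, U→E 49, V→E 72. Service 414; fixed 346; total 760.
{B, E}: service 370 + fixed 449 = 819
{D}: P→D 88, Q→D 49, R→D 28, S→D 184, T→D 75, U→D 49, V→D 54. Service 527; fixed 315; total 842.
{A, B, C, D, E}: P→E 33, Q→C 28, R→B 12, S→E 138, T→E 10, U→C 21, V→A 45. Service 287; fixed 1508; total 1795.
No other subset beats 760.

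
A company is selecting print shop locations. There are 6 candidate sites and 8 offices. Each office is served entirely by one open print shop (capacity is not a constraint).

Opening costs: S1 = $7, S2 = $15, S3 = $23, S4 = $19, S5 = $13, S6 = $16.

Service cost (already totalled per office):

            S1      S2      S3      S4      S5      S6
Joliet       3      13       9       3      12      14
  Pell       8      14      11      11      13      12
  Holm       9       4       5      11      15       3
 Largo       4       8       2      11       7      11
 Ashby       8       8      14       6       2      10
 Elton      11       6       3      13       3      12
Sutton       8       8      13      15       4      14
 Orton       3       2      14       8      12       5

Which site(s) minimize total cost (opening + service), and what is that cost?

For any fixed open set, each office goes to its cheapest open site; total = fixed + service.
{S1, S5}: Joliet→S1 3, Pell→S1 8, Holm→S1 9, Largo→S1 4, Ashby→S5 2, Elton→S5 3, Sutton→S5 4, Orton→S1 3. Service 36; fixed 20; total 56.
{S1}: service 54 + fixed 7 = 61
{S1, S2}: service 43 + fixed 22 = 65
{S1, S2, S3, S4, S5, S6}: service 27 + fixed 93 = 120
No other subset beats 56.

Open S1 and S5; minimum total cost 56.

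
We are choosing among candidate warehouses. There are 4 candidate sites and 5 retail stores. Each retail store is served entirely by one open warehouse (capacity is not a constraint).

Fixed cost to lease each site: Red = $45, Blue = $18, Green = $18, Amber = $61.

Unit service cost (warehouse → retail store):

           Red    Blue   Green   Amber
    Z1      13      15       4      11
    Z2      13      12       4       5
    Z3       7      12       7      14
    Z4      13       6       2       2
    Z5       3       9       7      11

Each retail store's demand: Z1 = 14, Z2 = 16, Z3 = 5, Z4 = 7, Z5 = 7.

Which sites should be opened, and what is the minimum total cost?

For any fixed open set, each retail store goes to its cheapest open site; total = fixed + service.
{Green}: Z1→Green 4·14=56, Z2→Green 4·16=64, Z3→Green 7·5=35, Z4→Green 2·7=14, Z5→Green 7·7=49. Service 218; fixed 18; total 236.
{Red, Green}: Z1→Green 4·14=56, Z2→Green 4·16=64, Z3→Red 7·5=35, Z4→Green 2·7=14, Z5→Red 3·7=21. Service 190; fixed 63; total 253.
{Blue, Green}: service 218 + fixed 36 = 254
{Red, Blue, Green, Amber}: service 190 + fixed 142 = 332
No other subset beats 236.

Open Green only; minimum total cost 236.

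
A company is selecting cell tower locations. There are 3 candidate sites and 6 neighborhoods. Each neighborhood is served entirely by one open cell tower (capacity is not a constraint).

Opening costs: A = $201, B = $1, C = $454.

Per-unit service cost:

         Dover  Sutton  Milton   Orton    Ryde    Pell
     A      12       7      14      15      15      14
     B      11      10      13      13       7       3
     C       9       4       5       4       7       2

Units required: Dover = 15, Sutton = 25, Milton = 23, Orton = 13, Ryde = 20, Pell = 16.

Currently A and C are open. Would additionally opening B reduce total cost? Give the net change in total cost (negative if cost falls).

No — net change +1 (cost rises by 1).

Current service cost with {A, C}: 574.
Adding B: each neighborhood re-picks its cheapest; new service cost 574, saving 0.
Extra fixed cost: 1. Net change = 1 − 0 = 1.
(Totals: 1229 → 1230.)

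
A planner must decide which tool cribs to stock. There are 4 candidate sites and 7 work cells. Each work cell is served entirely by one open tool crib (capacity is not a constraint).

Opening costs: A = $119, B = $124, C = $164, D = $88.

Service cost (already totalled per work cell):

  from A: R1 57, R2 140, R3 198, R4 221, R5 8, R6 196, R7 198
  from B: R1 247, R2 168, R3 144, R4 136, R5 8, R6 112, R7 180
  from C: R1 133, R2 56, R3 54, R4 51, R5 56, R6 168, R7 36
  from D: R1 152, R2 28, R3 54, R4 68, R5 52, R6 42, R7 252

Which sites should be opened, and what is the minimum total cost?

For any fixed open set, each work cell goes to its cheapest open site; total = fixed + service.
{A, C, D}: R1→A 57, R2→D 28, R3→C 54, R4→C 51, R5→A 8, R6→D 42, R7→C 36. Service 276; fixed 371; total 647.
{C, D}: service 396 + fixed 252 = 648
{A, D}: R1→A 57, R2→D 28, R3→D 54, R4→D 68, R5→A 8, R6→D 42, R7→A 198. Service 455; fixed 207; total 662.
{A, B, C, D}: service 276 + fixed 495 = 771
(All 15 nonempty subsets were checked; A, C and D is lowest.)

Open A, C and D; minimum total cost 647.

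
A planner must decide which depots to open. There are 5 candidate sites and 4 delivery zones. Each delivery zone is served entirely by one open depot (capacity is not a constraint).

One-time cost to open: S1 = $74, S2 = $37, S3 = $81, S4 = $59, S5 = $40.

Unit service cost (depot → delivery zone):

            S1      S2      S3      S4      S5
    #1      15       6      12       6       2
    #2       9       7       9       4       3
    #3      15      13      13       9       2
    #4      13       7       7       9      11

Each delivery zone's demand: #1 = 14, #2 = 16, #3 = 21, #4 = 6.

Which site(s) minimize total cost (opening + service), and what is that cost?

For any fixed open set, each delivery zone goes to its cheapest open site; total = fixed + service.
{S5}: #1→S5 2·14=28, #2→S5 3·16=48, #3→S5 2·21=42, #4→S5 11·6=66. Service 184; fixed 40; total 224.
{S2, S5}: service 160 + fixed 77 = 237
{S4, S5}: service 172 + fixed 99 = 271
{S1, S2, S3, S4, S5}: service 160 + fixed 291 = 451
No other subset beats 224.

Open S5 only; minimum total cost 224.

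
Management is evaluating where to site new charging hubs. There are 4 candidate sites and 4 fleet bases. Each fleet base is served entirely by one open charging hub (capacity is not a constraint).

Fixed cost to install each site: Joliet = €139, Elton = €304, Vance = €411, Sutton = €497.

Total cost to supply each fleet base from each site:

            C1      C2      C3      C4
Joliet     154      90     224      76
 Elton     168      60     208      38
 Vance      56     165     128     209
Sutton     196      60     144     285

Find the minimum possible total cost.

For any fixed open set, each fleet base goes to its cheapest open site; total = fixed + service.
{Joliet}: C1→Joliet 154, C2→Joliet 90, C3→Joliet 224, C4→Joliet 76. Service 544; fixed 139; total 683.
{Elton}: C1→Elton 168, C2→Elton 60, C3→Elton 208, C4→Elton 38. Service 474; fixed 304; total 778.
{Joliet, Vance}: service 350 + fixed 550 = 900
{Joliet, Elton, Vance, Sutton}: C1→Vance 56, C2→Elton 60, C3→Vance 128, C4→Elton 38. Service 282; fixed 1351; total 1633.
No other subset beats 683.

Minimum total cost: 683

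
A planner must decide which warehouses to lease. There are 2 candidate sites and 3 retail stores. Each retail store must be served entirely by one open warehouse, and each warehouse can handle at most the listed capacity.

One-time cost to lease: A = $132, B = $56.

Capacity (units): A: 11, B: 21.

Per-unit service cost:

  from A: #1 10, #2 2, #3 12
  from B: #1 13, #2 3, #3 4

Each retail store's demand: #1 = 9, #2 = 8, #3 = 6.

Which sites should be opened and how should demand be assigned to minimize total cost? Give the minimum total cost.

Minimum total cost: 326

Open {A, B}: #1→A 10·9=90, #2→B 3·8=24, #3→B 4·6=24.
Loads: A carries 9/11, B carries 14/21. Service 138; fixed 188; total 326.
Next best feasible plan costs 345.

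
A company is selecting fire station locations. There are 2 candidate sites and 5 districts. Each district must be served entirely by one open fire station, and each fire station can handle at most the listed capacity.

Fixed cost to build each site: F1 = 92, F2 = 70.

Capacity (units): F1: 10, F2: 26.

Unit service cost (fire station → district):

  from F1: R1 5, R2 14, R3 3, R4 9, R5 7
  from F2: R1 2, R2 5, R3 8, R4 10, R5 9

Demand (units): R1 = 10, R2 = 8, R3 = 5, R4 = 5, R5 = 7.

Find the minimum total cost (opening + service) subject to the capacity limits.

Minimum total cost: 345

Open {F1, F2}: R1→F2 2·10=20, R2→F2 5·8=40, R3→F1 3·5=15, R4→F1 9·5=45, R5→F2 9·7=63.
Loads: F1 carries 10/10, F2 carries 25/26. Service 183; fixed 162; total 345.
Next best feasible plan costs 405.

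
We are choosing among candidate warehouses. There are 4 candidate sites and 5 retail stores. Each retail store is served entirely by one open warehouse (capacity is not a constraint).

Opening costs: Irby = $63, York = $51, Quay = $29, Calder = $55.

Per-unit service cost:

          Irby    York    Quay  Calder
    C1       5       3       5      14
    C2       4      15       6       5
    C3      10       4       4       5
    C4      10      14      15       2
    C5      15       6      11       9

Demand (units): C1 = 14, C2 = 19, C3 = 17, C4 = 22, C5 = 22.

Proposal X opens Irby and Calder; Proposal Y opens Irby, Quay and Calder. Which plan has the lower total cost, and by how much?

Proposal X: {Irby, Calder}: C1→Irby 5·14=70, C2→Irby 4·19=76, C3→Calder 5·17=85, C4→Calder 2·22=44, C5→Calder 9·22=198. Service 473; fixed 118; total 591.
Proposal Y: {Irby, Quay, Calder}: C1→Irby 5·14=70, C2→Irby 4·19=76, C3→Quay 4·17=68, C4→Calder 2·22=44, C5→Calder 9·22=198. Service 456; fixed 147; total 603.
Difference: |591 − 603| = 12.

Proposal X is cheaper by 12.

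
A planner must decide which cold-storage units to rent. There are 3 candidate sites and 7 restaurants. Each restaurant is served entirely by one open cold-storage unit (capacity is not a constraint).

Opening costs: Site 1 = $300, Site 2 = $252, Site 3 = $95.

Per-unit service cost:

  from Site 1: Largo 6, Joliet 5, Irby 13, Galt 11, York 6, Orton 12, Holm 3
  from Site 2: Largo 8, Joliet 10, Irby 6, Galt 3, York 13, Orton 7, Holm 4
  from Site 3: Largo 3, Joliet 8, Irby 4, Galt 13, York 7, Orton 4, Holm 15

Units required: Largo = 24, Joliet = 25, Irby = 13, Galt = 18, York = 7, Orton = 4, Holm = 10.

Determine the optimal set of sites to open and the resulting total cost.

For any fixed open set, each restaurant goes to its cheapest open site; total = fixed + service.
{Site 2, Site 3}: Largo→Site 3 3·24=72, Joliet→Site 3 8·25=200, Irby→Site 3 4·13=52, Galt→Site 2 3·18=54, York→Site 3 7·7=49, Orton→Site 3 4·4=16, Holm→Site 2 4·10=40. Service 483; fixed 347; total 830.
{Site 3}: service 773 + fixed 95 = 868
{Site 1, Site 3}: service 535 + fixed 395 = 930
{Site 1, Site 2, Site 3}: service 391 + fixed 647 = 1038
No other subset beats 830.

Open Site 2 and Site 3; minimum total cost 830.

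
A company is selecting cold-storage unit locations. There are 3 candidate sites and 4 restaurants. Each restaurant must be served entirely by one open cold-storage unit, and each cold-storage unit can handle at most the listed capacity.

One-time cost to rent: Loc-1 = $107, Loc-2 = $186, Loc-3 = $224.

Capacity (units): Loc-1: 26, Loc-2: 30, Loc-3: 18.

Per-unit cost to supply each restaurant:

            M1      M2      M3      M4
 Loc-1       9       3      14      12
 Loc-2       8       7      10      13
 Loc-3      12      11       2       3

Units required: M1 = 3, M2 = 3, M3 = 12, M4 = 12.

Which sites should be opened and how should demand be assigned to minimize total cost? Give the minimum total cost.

Minimum total cost: 507

Open {Loc-2}: M1→Loc-2 8·3=24, M2→Loc-2 7·3=21, M3→Loc-2 10·12=120, M4→Loc-2 13·12=156.
Loads: Loc-2 carries 30/30. Service 321; fixed 186; total 507.
Next best feasible plan costs 535.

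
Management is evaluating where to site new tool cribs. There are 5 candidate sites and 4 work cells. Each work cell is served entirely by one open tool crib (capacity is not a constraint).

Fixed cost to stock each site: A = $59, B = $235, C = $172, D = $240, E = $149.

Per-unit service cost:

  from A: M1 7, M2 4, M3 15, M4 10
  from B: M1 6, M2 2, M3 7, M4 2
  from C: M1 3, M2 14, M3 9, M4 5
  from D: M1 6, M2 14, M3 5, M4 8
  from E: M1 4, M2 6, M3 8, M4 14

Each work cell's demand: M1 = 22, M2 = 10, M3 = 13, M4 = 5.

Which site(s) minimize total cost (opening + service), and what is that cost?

Open E only; minimum total cost 471.

For any fixed open set, each work cell goes to its cheapest open site; total = fixed + service.
{E}: M1→E 4·22=88, M2→E 6·10=60, M3→E 8·13=104, M4→E 14·5=70. Service 322; fixed 149; total 471.
{A, C}: service 248 + fixed 231 = 479
{B}: service 253 + fixed 235 = 488
{A, B, C, D, E}: M1→C 3·22=66, M2→B 2·10=20, M3→D 5·13=65, M4→B 2·5=10. Service 161; fixed 855; total 1016.
No other subset beats 471.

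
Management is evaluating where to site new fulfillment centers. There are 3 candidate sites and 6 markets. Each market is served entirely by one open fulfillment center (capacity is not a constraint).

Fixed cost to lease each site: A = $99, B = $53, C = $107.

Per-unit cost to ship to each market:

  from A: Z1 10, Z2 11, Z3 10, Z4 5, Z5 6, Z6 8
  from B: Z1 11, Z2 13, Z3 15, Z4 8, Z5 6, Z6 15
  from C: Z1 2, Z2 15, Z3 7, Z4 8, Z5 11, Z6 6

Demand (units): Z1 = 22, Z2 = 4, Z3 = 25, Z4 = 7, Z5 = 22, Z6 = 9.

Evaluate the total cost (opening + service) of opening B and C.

Each market is assigned to its cheapest site among the open ones.
{B, C}: Z1→C 2·22=44, Z2→B 13·4=52, Z3→C 7·25=175, Z4→B 8·7=56, Z5→B 6·22=132, Z6→C 6·9=54. Service 513; fixed 160; total 673.

Total cost: 673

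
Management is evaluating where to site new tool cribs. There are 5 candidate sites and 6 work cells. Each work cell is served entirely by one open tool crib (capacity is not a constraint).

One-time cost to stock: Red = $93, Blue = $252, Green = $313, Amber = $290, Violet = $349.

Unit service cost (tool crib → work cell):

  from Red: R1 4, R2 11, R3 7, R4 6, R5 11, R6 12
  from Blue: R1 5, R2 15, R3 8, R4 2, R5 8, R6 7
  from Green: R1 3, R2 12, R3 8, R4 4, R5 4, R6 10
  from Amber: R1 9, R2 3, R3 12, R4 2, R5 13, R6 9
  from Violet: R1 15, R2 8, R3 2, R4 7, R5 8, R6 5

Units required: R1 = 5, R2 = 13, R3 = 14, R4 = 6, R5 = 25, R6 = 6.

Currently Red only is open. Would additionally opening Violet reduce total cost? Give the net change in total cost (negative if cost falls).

Current service cost with {Red}: 644.
Adding Violet: each work cell re-picks its cheapest; new service cost 418, saving 226.
Extra fixed cost: 349. Net change = 349 − 226 = 123.
(Totals: 737 → 860.)

No — net change +123 (cost rises by 123).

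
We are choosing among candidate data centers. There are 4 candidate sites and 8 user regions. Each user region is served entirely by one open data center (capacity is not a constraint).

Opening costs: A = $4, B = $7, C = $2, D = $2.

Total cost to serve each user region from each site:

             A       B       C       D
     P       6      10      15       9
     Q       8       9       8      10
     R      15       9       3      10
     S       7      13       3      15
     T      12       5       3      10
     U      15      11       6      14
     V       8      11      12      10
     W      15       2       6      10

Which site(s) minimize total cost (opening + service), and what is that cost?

For any fixed open set, each user region goes to its cheapest open site; total = fixed + service.
{A, C}: P→A 6, Q→A 8, R→C 3, S→C 3, T→C 3, U→C 6, V→A 8, W→C 6. Service 43; fixed 6; total 49.
{A, C, D}: service 43 + fixed 8 = 51
{A, B, C}: service 39 + fixed 13 = 52
{A, B, C, D}: service 39 + fixed 15 = 54
No other subset beats 49.

Open A and C; minimum total cost 49.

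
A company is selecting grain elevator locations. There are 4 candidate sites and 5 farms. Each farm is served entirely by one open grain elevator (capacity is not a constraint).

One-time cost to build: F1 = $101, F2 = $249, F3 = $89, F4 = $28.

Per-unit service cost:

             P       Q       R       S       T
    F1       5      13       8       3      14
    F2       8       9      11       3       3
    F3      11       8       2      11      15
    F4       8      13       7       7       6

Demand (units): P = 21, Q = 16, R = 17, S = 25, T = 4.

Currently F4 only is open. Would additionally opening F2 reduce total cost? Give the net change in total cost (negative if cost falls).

No — net change +73 (cost rises by 73).

Current service cost with {F4}: 694.
Adding F2: each farm re-picks its cheapest; new service cost 518, saving 176.
Extra fixed cost: 249. Net change = 249 − 176 = 73.
(Totals: 722 → 795.)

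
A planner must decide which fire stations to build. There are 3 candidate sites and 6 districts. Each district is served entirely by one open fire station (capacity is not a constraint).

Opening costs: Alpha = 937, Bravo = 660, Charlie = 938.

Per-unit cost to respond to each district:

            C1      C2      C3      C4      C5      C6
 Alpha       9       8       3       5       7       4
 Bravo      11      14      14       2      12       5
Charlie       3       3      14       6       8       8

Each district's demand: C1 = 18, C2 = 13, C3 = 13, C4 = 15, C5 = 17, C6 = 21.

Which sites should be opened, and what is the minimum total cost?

Open Alpha only; minimum total cost 1520.

For any fixed open set, each district goes to its cheapest open site; total = fixed + service.
{Alpha}: C1→Alpha 9·18=162, C2→Alpha 8·13=104, C3→Alpha 3·13=39, C4→Alpha 5·15=75, C5→Alpha 7·17=119, C6→Alpha 4·21=84. Service 583; fixed 937; total 1520.
{Bravo}: service 901 + fixed 660 = 1561
{Charlie}: C1→Charlie 3·18=54, C2→Charlie 3·13=39, C3→Charlie 14·13=182, C4→Charlie 6·15=90, C5→Charlie 8·17=136, C6→Charlie 8·21=168. Service 669; fixed 938; total 1607.
{Alpha, Bravo, Charlie}: service 365 + fixed 2535 = 2900
No other subset beats 1520.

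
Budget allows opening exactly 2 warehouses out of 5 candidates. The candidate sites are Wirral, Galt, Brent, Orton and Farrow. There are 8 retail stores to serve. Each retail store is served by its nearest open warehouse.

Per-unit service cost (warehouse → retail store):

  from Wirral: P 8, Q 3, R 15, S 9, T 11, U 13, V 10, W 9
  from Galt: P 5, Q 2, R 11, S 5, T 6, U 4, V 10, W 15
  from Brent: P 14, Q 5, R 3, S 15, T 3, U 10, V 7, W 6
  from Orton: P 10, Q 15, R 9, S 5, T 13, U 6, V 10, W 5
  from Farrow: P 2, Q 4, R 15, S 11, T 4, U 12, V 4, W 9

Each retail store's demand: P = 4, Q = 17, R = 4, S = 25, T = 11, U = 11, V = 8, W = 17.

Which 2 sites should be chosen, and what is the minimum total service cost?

Choose Galt and Brent; total service cost 426.

With exactly 2 open, each retail store uses its cheapest among the chosen.
{Galt, Brent}: P→Galt 5·4=20, Q→Galt 2·17=34, R→Brent 3·4=12, S→Galt 5·25=125, T→Brent 3·11=33, U→Galt 4·11=44, V→Brent 7·8=56, W→Brent 6·17=102. Service cost 426.
{Orton, Farrow}: service cost 464
{Galt, Farrow}: service cost 484
Among all 10 size-2 choices, {Galt, Brent} is lowest.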